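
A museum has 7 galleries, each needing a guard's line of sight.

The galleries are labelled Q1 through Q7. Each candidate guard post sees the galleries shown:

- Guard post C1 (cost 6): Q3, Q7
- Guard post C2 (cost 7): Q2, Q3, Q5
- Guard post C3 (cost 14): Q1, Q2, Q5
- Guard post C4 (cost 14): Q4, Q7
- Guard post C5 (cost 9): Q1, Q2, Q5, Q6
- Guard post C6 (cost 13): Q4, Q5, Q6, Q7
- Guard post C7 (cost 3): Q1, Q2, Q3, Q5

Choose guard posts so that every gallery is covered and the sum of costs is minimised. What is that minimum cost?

C6, C7 together cover every gallery (C6 ∪ C7 = {Q1, Q2, Q3, Q4, Q5, Q6, Q7}); total cost 13 + 3 = 16.
No covering selection has total cost below 16.

16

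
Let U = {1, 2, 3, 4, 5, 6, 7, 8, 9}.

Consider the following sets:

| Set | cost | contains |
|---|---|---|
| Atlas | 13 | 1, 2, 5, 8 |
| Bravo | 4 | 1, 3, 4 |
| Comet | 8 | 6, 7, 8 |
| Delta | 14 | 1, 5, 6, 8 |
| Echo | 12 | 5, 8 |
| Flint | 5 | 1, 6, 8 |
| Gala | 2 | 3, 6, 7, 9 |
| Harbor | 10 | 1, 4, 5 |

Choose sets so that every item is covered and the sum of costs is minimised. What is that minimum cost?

Atlas, Bravo, Gala together cover every item (Atlas ∪ Bravo ∪ Gala = {1, 2, 3, 4, 5, 6, 7, 8, 9}); total cost 13 + 4 + 2 = 19.
No covering selection has total cost below 19.

19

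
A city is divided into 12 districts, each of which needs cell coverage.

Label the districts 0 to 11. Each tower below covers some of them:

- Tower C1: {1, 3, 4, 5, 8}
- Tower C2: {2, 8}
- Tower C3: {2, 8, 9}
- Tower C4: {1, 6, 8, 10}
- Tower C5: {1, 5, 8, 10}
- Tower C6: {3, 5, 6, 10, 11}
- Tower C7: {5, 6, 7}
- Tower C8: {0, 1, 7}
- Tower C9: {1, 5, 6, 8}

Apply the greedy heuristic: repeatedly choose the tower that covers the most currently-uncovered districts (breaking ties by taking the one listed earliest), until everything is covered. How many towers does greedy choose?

Greedy: pick C1 (covers 5 new) → pick C6 (covers 3 new) → pick C3 (covers 2 new) → pick C8 (covers 2 new). Total picks: 4.

4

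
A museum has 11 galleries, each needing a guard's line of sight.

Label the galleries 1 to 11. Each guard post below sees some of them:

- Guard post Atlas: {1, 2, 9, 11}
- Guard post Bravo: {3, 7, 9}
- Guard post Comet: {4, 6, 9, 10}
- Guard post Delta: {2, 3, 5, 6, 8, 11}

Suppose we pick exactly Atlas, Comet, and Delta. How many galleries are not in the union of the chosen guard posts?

Union of Atlas, Comet, Delta = {1, 2, 3, 4, 5, 6, 8, 9, 10, 11}.
Not covered: 7 — 1 gallery.

1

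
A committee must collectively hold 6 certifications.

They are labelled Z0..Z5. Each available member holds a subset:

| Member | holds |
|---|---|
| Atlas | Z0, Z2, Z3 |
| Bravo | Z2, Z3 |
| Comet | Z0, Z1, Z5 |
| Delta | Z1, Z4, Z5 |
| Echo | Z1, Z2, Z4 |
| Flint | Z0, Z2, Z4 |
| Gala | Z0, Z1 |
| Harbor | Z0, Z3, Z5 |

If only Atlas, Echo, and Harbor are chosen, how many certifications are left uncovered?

0

Union of Atlas, Echo, Harbor = {Z0, Z1, Z2, Z3, Z4, Z5} — that's every certification, so 0 are uncovered.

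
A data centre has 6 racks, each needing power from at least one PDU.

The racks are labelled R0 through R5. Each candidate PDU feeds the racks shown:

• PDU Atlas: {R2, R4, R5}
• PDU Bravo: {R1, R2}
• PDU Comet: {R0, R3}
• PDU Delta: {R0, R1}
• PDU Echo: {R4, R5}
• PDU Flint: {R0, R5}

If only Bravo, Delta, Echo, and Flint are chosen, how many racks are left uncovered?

1

Union of Bravo, Delta, Echo, Flint = {R0, R1, R2, R4, R5}.
Not covered: R3 — 1 rack.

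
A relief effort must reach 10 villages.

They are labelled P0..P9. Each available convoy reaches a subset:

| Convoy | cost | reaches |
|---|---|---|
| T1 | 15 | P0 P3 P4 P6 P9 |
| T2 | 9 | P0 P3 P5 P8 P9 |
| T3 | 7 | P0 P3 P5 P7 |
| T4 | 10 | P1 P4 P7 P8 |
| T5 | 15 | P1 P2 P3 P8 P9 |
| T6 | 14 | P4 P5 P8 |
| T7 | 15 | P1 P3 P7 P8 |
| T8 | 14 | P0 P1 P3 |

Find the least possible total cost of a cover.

T1, T3, T5 together cover every village (T1 ∪ T3 ∪ T5 = {P0, P1, P2, P3, P4, P5, P6, P7, P8, P9}); total cost 15 + 7 + 15 = 37.
The greedy pick T3, T4, T1, T5 costs 47; no covering selection beats 37.

37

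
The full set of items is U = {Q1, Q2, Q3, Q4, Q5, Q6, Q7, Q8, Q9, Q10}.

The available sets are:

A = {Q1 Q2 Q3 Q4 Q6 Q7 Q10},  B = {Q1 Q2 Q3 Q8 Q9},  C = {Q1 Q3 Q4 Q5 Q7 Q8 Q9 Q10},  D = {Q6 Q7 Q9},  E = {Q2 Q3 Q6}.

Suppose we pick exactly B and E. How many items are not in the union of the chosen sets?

Union of B, E = {Q1, Q2, Q3, Q6, Q8, Q9}.
Not covered: Q4, Q5, Q7, Q10 — 4 items.

4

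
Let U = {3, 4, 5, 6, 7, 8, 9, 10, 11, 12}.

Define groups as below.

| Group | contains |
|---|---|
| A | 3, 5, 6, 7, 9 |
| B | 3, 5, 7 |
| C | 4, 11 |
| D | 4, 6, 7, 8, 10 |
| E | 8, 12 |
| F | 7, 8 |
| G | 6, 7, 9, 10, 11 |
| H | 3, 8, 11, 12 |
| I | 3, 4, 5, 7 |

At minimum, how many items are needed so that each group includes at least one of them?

3

The 3 items {3, 8, 11} hit every group.
The groups A, C, E are pairwise disjoint, so any hitting set needs a separate item for each — at least 3. Hence 3 is optimal.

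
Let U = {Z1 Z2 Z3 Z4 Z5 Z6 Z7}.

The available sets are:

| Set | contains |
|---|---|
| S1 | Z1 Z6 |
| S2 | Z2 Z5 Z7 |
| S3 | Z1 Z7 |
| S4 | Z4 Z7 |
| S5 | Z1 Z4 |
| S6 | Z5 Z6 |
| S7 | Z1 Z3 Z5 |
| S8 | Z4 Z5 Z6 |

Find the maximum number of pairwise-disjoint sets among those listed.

2

S3, S6 are pairwise disjoint (S3={Z1,Z7}; S6={Z5,Z6}).
Every remaining set overlaps one of these, and no 3 of the listed sets are pairwise disjoint, so 2 is the maximum.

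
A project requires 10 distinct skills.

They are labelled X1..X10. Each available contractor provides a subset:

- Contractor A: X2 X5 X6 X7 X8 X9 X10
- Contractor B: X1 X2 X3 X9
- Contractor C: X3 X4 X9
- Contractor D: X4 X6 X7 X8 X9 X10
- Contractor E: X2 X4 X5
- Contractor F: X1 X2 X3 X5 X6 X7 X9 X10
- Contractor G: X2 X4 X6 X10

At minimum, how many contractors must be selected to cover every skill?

2

Take {D, F}. Their union is {X1, X2, X3, X4, X5, X6, X7, X8, X9, X10}, which is all 10 skills.
No single contractor has all 10 skills (the largest, F, has 8), so 2 is optimal.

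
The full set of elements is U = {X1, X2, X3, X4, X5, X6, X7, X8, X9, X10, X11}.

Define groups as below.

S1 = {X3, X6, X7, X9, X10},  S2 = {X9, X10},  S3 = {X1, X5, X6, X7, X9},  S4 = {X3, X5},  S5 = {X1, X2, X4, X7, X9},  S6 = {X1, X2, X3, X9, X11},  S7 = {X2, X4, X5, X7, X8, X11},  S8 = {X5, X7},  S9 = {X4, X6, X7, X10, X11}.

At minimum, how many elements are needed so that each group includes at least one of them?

H = {X5, X9, X11} meets every group (each contains at least one member of H), and |H| = 3.
No choice of 2 elements meets every group, so 3 is the minimum.

3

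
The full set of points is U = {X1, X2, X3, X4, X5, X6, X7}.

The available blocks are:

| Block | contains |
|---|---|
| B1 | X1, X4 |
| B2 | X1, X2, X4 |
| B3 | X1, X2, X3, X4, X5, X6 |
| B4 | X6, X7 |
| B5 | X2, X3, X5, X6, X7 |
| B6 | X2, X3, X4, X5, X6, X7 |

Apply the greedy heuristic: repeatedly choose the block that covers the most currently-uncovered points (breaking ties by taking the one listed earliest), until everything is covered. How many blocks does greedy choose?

Greedy: pick B3 (covers 6 new) → pick B4 (covers 1 new). Total picks: 2.

2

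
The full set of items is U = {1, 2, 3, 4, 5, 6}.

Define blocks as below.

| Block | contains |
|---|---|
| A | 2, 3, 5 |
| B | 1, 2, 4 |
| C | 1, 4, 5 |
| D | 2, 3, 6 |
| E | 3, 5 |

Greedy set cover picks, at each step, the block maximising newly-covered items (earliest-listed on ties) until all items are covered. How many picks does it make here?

3

Greedy: pick A (covers 3 new) → pick B (covers 2 new) → pick D (covers 1 new). Total picks: 3.
(The true minimum cover uses only 2 blocks, so greedy is not optimal here.)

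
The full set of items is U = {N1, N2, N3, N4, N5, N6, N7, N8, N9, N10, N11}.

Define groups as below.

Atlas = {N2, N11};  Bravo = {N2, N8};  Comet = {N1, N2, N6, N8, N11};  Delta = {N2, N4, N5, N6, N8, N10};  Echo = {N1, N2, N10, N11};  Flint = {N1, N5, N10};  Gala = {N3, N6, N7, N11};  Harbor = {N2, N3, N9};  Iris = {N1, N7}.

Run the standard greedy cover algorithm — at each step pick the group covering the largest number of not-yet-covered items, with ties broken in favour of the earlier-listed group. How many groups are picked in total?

4

Greedy: pick Delta (covers 6 new) → pick Gala (covers 3 new) → pick Comet (covers 1 new) → pick Harbor (covers 1 new). Total picks: 4.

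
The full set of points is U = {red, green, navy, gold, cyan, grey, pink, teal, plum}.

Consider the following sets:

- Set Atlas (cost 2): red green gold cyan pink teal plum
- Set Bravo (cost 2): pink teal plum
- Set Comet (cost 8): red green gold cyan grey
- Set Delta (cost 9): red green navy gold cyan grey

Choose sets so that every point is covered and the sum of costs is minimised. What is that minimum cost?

11

Atlas, Delta together cover every point (Atlas ∪ Delta = {red, green, navy, gold, cyan, grey, pink, teal, plum}); total cost 2 + 9 = 11.
No covering selection has total cost below 11.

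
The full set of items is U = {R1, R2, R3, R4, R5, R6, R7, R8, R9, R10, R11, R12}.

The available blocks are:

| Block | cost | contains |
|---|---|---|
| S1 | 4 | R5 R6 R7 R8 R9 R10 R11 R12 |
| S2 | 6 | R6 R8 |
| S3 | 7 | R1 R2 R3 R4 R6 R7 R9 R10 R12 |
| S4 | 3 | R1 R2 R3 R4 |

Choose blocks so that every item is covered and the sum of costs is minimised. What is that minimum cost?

S1, S4 together cover every item (S1 ∪ S4 = {R1, R2, R3, R4, R5, R6, R7, R8, R9, R10, R11, R12}); total cost 4 + 3 = 7.
No covering selection has total cost below 7.

7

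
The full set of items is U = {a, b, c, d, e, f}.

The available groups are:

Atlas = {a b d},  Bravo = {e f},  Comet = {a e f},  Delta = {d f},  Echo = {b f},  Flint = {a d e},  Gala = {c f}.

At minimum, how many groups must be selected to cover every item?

3

Take {Atlas, Flint, Gala}. Their union is {a, b, c, d, e, f}, which is all 6 items.
Only Gala contains c, so Gala is forced; the remaining 4 items need at least 2 more groups (each remaining group adds at most 3) — so at least 3 groups are needed, and 3 is optimal.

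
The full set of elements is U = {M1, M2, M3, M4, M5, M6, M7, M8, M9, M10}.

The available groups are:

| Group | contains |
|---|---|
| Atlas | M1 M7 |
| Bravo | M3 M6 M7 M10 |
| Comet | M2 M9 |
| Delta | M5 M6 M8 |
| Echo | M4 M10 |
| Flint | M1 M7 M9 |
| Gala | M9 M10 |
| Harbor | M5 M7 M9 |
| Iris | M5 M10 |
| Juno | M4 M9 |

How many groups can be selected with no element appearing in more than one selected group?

Atlas, Comet, Delta, Echo are pairwise disjoint (Atlas={M1,M7}; Comet={M2,M9}; Delta={M5,M6,M8}; Echo={M4,M10}).
Every remaining group overlaps one of these, and no 5 of the listed groups are pairwise disjoint, so 4 is the maximum.

4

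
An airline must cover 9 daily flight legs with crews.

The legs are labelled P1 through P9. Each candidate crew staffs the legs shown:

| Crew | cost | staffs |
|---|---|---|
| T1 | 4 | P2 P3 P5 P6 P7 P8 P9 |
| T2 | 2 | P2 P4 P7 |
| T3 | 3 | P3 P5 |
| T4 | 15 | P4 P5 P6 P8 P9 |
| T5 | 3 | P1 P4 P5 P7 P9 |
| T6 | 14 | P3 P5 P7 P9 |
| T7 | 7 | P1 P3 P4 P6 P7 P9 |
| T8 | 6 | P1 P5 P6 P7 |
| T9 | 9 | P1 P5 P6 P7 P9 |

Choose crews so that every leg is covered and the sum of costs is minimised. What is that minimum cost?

T1, T5 together cover every leg (T1 ∪ T5 = {P1, P2, P3, P4, P5, P6, P7, P8, P9}); total cost 4 + 3 = 7.
No covering selection has total cost below 7.

7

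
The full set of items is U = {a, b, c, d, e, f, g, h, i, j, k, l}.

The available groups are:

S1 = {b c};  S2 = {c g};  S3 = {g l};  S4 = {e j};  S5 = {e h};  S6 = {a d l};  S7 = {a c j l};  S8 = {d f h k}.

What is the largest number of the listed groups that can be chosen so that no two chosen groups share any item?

4

S1, S3, S4, S8 are pairwise disjoint (S1={b,c}; S3={g,l}; S4={e,j}; S8={d,f,h,k}).
Every remaining group overlaps one of these, and no 5 of the listed groups are pairwise disjoint, so 4 is the maximum.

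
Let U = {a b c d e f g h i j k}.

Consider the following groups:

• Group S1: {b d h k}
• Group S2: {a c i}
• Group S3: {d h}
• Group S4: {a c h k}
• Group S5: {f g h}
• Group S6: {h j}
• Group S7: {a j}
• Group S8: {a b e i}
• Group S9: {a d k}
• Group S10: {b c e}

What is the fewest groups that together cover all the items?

S1 and S5 and S6 and S8 and S10 together: S1 ∪ S5 ∪ S6 ∪ S8 ∪ S10 = {a, b, c, d, e, f, g, h, i, j, k} — every item is covered.
No 4 of the 10 groups cover everything (all 210 combinations miss at least one item), so 5 is optimal.

5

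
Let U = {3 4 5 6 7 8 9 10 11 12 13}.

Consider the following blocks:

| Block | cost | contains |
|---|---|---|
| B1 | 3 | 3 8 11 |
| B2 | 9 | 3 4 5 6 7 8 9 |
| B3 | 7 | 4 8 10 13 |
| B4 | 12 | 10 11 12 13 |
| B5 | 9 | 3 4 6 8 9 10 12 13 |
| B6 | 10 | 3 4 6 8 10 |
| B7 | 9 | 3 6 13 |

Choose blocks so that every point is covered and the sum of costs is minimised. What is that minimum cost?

B1, B2, B5 together cover every point (B1 ∪ B2 ∪ B5 = {3, 4, 5, 6, 7, 8, 9, 10, 11, 12, 13}); total cost 3 + 9 + 9 = 21.
No covering selection has total cost below 21.

21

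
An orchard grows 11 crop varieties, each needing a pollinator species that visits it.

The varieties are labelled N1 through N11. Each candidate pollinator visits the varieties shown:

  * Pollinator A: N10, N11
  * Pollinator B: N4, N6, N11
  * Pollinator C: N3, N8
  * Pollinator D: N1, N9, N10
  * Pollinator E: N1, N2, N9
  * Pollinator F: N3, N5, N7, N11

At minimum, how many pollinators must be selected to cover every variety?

Take {A, B, C, E, F}. Their union is {N1, N2, N3, N4, N5, N6, N7, N8, N9, N10, N11}, which is all 11 varieties.
No 4 of the 6 pollinators cover everything (all 15 combinations miss at least one variety), so 5 is optimal.

5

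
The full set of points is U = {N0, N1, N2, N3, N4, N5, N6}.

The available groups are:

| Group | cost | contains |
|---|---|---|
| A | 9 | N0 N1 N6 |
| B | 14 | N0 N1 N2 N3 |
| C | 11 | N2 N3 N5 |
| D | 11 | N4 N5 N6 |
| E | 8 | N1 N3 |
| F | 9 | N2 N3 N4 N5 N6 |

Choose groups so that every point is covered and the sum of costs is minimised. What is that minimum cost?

A, F together cover every point (A ∪ F = {N0, N1, N2, N3, N4, N5, N6}); total cost 9 + 9 = 18.
No covering selection has total cost below 18.

18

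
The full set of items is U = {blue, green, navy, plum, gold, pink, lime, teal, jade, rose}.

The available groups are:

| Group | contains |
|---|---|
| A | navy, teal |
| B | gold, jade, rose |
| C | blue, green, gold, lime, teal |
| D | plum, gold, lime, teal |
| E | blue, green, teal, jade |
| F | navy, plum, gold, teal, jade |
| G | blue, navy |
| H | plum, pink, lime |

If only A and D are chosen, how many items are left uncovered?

Union of A, D = {navy, plum, gold, lime, teal}.
Not covered: blue, green, pink, jade, rose — 5 items.

5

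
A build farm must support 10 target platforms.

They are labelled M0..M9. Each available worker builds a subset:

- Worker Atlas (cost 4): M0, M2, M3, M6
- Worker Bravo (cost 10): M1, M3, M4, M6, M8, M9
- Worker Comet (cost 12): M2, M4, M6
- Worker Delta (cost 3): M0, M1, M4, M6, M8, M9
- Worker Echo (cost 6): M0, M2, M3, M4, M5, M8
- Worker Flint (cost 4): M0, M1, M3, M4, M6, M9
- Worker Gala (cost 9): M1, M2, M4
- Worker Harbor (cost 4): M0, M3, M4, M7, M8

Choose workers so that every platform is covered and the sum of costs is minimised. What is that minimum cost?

Delta, Echo, Harbor together cover every platform (Delta ∪ Echo ∪ Harbor = {M0, M1, M2, M3, M4, M5, M6, M7, M8, M9}); total cost 3 + 6 + 4 = 13.
The greedy pick Delta, Atlas, Harbor, Echo costs 17; no covering selection beats 13.

13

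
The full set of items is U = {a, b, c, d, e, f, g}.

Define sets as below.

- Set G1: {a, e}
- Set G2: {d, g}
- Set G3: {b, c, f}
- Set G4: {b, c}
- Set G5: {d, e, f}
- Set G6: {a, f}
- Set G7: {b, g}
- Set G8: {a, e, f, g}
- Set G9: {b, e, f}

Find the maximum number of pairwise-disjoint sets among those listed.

G1, G2, G4 are pairwise disjoint (G1={a,e}; G2={d,g}; G4={b,c}).
Every remaining set overlaps one of these, and no 4 of the listed sets are pairwise disjoint, so 3 is the maximum.

3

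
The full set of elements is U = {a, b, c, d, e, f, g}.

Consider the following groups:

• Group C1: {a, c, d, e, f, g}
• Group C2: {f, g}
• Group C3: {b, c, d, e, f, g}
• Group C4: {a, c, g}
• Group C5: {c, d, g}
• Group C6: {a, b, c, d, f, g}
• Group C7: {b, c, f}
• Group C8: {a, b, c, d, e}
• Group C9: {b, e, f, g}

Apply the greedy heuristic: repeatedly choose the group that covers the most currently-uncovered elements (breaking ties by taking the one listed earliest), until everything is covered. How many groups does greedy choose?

Greedy: pick C1 (covers 6 new) → pick C3 (covers 1 new). Total picks: 2.

2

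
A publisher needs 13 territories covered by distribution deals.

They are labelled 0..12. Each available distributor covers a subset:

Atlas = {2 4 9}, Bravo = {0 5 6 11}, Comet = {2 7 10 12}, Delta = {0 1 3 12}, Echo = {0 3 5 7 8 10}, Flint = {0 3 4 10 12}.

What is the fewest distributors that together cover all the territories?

Take {Atlas, Bravo, Delta, Echo}. Their union is {0, 1, 2, 3, 4, 5, 6, 7, 8, 9, 10, 11, 12}, which is all 13 territories.
Only Delta contains 1, so Delta is forced; the remaining 9 territories need at least 3 more distributors (each remaining distributor adds at most 4) — so at least 4 distributors are needed, and 4 is optimal.

4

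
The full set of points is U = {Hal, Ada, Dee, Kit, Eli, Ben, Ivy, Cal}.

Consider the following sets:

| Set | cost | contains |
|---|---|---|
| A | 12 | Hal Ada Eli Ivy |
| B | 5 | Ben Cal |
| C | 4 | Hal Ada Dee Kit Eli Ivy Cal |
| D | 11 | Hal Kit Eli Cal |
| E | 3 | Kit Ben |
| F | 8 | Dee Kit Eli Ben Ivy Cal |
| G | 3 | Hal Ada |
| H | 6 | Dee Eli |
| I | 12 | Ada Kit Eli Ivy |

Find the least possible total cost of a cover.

C, E together cover every point (C ∪ E = {Hal, Ada, Dee, Kit, Eli, Ben, Ivy, Cal}); total cost 4 + 3 = 7.
No covering selection has total cost below 7.

7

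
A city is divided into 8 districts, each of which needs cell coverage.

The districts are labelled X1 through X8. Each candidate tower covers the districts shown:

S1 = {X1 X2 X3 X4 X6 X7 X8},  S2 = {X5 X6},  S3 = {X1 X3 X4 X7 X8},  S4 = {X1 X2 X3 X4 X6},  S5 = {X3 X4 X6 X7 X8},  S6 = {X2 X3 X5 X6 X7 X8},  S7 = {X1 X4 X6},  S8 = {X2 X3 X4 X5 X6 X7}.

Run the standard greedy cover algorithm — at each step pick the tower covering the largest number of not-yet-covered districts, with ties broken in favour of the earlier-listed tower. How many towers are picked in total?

Greedy: pick S1 (covers 7 new) → pick S2 (covers 1 new). Total picks: 2.

2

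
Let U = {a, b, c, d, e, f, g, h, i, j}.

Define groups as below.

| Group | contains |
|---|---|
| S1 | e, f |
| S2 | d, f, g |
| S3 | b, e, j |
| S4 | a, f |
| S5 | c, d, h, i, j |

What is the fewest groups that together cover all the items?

4

S2, S3, S4, and S5 cover everything between them: the union {a, b, c, d, e, f, g, h, i, j} is all of U.
Only S5 contains c, so S5 is forced; the remaining 5 items need at least 3 more groups (each remaining group adds at most 2) — so at least 4 groups are needed, and 4 is optimal.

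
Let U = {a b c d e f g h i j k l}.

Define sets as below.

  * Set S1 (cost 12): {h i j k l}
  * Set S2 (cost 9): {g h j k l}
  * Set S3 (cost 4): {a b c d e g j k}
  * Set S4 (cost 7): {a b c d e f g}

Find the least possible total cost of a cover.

19

S1, S4 together cover every item (S1 ∪ S4 = {a, b, c, d, e, f, g, h, i, j, k, l}); total cost 12 + 7 = 19.
The greedy pick S3, S1, S4 costs 23; no covering selection beats 19.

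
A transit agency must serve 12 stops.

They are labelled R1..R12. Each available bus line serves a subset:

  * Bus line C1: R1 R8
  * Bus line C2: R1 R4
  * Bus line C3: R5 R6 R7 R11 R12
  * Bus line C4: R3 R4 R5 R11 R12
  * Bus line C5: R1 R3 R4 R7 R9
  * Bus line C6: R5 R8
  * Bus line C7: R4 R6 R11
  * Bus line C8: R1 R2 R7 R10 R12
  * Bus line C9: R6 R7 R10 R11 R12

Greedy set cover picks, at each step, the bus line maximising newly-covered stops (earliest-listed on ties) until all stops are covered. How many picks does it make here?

Greedy: pick C3 (covers 5 new) → pick C5 (covers 4 new) → pick C8 (covers 2 new) → pick C1 (covers 1 new). Total picks: 4.

4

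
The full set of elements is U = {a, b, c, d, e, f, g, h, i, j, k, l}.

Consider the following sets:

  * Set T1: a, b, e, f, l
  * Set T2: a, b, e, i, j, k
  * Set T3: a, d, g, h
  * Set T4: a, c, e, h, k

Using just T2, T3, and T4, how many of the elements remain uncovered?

Union of T2, T3, T4 = {a, b, c, d, e, g, h, i, j, k}.
Not covered: f, l — 2 elements.

2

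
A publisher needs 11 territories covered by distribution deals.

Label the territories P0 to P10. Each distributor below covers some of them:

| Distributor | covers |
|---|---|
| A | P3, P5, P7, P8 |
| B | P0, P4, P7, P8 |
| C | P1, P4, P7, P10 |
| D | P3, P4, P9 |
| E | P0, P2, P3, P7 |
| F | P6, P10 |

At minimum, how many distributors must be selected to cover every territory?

5

A and C and D and E and F together: A ∪ C ∪ D ∪ E ∪ F = {P0, P1, P2, P3, P4, P5, P6, P7, P8, P9, P10} — every territory is covered.
No 4 of the 6 distributors cover everything (all 15 combinations miss at least one territory), so 5 is optimal.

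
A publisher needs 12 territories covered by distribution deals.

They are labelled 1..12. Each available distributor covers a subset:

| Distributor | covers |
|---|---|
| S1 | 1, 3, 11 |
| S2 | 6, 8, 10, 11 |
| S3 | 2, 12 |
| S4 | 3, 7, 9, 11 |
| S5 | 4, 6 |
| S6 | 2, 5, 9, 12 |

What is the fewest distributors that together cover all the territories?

S1 and S2 and S4 and S5 and S6 together: S1 ∪ S2 ∪ S4 ∪ S5 ∪ S6 = {1, 2, 3, 4, 5, 6, 7, 8, 9, 10, 11, 12} — every territory is covered.
No 4 of the 6 distributors cover everything (all 15 combinations miss at least one territory), so 5 is optimal.

5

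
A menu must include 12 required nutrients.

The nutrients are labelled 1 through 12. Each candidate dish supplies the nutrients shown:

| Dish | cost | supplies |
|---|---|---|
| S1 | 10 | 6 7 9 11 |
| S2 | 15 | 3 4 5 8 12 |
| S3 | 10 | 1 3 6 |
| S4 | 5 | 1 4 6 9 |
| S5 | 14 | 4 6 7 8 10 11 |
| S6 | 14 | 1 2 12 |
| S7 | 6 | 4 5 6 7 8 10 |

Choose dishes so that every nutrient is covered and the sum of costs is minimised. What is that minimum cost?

40

S1, S3, S6, S7 together cover every nutrient (S1 ∪ S3 ∪ S6 ∪ S7 = {1, 2, 3, 4, 5, 6, 7, 8, 9, 10, 11, 12}); total cost 10 + 10 + 14 + 6 = 40.
The greedy pick S7, S4, S6, S1, S3 costs 45; no covering selection beats 40.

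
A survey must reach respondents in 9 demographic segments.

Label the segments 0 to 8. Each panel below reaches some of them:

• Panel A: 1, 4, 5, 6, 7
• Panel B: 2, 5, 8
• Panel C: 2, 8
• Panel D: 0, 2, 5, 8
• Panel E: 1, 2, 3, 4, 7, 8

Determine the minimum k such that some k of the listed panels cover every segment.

A and D and E together: A ∪ D ∪ E = {0, 1, 2, 3, 4, 5, 6, 7, 8} — every segment is covered.
Only D contains 0, so D is forced; the remaining 5 segments need at least 2 more panels (each remaining panel adds at most 4) — so at least 3 panels are needed, and 3 is optimal.

3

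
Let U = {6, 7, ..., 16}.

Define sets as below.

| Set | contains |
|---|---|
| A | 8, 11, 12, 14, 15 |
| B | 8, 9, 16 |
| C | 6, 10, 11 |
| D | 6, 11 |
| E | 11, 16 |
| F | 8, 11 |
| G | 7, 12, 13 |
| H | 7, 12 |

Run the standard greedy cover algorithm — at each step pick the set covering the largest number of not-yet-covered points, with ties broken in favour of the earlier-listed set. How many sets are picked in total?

4

Greedy: pick A (covers 5 new) → pick B (covers 2 new) → pick C (covers 2 new) → pick G (covers 2 new). Total picks: 4.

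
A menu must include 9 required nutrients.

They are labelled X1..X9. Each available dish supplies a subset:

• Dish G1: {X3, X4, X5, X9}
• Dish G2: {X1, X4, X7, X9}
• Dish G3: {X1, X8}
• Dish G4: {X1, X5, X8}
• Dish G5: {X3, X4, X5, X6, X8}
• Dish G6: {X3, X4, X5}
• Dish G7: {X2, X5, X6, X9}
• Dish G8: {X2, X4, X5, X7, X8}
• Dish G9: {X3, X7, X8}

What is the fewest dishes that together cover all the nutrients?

3

Take {G2, G7, G9}. Their union is {X1, X2, X3, X4, X5, X6, X7, X8, X9}, which is all 9 nutrients.
No 2 of the 9 dishes cover everything (all 36 combinations miss at least one nutrient), so 3 is optimal.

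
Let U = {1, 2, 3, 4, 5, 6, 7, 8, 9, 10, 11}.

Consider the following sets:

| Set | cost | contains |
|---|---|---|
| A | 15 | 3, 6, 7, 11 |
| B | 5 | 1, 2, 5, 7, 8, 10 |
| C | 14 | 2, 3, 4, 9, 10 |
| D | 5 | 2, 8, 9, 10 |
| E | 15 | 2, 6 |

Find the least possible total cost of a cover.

A, B, C together cover every point (A ∪ B ∪ C = {1, 2, 3, 4, 5, 6, 7, 8, 9, 10, 11}); total cost 15 + 5 + 14 = 34.
No covering selection has total cost below 34.

34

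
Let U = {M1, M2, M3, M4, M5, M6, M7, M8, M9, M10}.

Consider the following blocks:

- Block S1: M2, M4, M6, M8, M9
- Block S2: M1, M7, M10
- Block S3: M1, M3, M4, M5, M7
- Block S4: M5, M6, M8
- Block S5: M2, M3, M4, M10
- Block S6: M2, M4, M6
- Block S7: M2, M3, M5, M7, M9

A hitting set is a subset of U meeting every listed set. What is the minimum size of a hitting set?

3

Take H = {M5, M6, M10}. Each listed block contains at least one of these, so H is a hitting set of size 3.
No choice of 2 elements meets every block, so 3 is the minimum.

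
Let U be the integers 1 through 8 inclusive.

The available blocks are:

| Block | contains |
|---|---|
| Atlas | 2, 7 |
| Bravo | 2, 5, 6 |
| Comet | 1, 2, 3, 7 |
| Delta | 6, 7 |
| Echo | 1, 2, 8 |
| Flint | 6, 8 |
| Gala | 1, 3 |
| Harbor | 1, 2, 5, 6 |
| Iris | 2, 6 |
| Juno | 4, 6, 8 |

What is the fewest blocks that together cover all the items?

3

Comet and Harbor and Juno together: Comet ∪ Harbor ∪ Juno = {1, 2, 3, 4, 5, 6, 7, 8} — every item is covered.
Only Juno contains 4, so Juno is forced; the remaining 5 items need at least 2 more blocks (each remaining block adds at most 4) — so at least 3 blocks are needed, and 3 is optimal.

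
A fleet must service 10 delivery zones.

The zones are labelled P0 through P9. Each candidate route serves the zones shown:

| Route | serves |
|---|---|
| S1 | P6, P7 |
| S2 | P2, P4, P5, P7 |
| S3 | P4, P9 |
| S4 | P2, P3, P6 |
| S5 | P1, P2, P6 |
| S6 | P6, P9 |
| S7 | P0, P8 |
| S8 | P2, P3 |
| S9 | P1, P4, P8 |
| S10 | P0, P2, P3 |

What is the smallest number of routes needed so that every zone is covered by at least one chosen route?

4

S2 and S6 and S9 and S10 together: S2 ∪ S6 ∪ S9 ∪ S10 = {P0, P1, P2, P3, P4, P5, P6, P7, P8, P9} — every zone is covered.
Only S2 contains P5, so S2 is forced; the remaining 6 zones need at least 3 more routes (each remaining route adds at most 2) — so at least 4 routes are needed, and 4 is optimal.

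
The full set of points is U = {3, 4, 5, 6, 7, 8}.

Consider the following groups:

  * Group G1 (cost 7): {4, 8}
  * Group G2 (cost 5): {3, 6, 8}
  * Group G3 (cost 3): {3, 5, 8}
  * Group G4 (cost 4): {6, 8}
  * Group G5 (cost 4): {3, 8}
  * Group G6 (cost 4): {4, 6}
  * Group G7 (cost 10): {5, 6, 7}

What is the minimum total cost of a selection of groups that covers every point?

G3, G6, G7 together cover every point (G3 ∪ G6 ∪ G7 = {3, 4, 5, 6, 7, 8}); total cost 3 + 4 + 10 = 17.
No covering selection has total cost below 17.

17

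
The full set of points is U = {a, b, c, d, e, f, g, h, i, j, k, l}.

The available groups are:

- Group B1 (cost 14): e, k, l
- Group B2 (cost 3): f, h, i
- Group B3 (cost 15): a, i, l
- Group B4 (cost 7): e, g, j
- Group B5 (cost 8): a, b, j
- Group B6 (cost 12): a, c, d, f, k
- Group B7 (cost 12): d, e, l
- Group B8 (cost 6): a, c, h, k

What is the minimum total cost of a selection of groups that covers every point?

36

B2, B4, B5, B7, B8 together cover every point (B2 ∪ B4 ∪ B5 ∪ B7 ∪ B8 = {a, b, c, d, e, f, g, h, i, j, k, l}); total cost 3 + 7 + 8 + 12 + 6 = 36.
No covering selection has total cost below 36.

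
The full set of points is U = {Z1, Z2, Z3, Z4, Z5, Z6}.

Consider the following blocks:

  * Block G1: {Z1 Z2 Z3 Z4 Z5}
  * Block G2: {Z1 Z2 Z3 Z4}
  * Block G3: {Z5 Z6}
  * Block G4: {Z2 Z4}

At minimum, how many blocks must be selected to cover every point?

2

Take {G1, G3}. Their union is {Z1, Z2, Z3, Z4, Z5, Z6}, which is all 6 points.
No single block has all 6 points (the largest, G1, has 5), so 2 is optimal.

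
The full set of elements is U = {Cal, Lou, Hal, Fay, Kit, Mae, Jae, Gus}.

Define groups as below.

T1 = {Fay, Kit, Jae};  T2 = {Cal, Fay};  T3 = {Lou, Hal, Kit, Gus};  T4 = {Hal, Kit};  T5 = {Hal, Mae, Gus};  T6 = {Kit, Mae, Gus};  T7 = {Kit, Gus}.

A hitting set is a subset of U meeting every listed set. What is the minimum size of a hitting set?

3

Take H = {Hal, Fay, Kit}. Each listed group contains at least one of these, so H is a hitting set of size 3.
No choice of 2 elements meets every group, so 3 is the minimum.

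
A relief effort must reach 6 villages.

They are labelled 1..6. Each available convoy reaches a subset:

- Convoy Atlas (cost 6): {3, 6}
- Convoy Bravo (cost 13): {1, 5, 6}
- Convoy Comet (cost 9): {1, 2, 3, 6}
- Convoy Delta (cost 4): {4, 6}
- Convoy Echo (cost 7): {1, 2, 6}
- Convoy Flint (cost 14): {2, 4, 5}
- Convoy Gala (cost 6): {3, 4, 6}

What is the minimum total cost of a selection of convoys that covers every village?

Comet, Flint together cover every village (Comet ∪ Flint = {1, 2, 3, 4, 5, 6}); total cost 9 + 14 = 23.
The greedy pick Delta, Comet, Bravo costs 26; no covering selection beats 23.

23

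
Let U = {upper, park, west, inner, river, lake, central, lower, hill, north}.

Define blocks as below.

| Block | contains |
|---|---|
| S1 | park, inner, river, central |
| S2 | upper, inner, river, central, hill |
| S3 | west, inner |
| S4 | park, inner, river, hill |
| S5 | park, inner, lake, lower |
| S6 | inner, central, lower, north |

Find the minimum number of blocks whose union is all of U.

4

Take {S2, S3, S5, S6}. Their union is {upper, park, west, inner, river, lake, central, lower, hill, north}, which is all 10 elements.
No 3 of the 6 blocks cover everything (all 20 combinations miss at least one element), so 4 is optimal.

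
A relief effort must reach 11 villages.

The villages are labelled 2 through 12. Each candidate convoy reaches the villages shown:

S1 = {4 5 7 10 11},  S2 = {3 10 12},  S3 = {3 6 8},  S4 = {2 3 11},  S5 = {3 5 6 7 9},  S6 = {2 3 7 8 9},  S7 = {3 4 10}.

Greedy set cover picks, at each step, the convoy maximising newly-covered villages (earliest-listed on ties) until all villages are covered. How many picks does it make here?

4

Greedy: pick S1 (covers 5 new) → pick S6 (covers 4 new) → pick S2 (covers 1 new) → pick S3 (covers 1 new). Total picks: 4.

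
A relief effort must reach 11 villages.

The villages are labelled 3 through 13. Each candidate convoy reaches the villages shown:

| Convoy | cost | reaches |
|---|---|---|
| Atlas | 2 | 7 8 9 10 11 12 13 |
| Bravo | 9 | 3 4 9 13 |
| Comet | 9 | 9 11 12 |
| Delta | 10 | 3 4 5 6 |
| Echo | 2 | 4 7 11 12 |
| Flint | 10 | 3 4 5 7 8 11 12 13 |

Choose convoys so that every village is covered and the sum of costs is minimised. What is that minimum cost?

Atlas, Delta together cover every village (Atlas ∪ Delta = {3, 4, 5, 6, 7, 8, 9, 10, 11, 12, 13}); total cost 2 + 10 = 12.
The greedy pick Atlas, Echo, Delta costs 14; no covering selection beats 12.

12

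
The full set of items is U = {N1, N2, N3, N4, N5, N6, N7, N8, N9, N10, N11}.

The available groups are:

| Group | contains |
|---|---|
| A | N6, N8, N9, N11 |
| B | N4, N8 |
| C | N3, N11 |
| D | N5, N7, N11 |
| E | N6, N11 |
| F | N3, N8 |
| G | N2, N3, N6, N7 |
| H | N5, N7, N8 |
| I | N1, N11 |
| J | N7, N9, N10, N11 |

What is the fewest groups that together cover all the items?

5

B, G, H, I, and J cover everything between them: the union {N1, N2, N3, N4, N5, N6, N7, N8, N9, N10, N11} is all of U.
No 4 of the 10 groups cover everything (all 210 combinations miss at least one item), so 5 is optimal.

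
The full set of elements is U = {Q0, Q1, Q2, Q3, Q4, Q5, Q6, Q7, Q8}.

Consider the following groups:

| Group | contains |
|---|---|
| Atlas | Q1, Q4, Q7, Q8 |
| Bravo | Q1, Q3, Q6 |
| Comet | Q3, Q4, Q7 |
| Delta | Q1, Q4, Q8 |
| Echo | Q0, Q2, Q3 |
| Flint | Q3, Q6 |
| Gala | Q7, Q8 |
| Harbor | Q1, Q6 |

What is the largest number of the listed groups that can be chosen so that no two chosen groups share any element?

Echo, Gala, Harbor are pairwise disjoint (Echo={Q0,Q2,Q3}; Gala={Q7,Q8}; Harbor={Q1,Q6}).
Every remaining group overlaps one of these, and no 4 of the listed groups are pairwise disjoint, so 3 is the maximum.

3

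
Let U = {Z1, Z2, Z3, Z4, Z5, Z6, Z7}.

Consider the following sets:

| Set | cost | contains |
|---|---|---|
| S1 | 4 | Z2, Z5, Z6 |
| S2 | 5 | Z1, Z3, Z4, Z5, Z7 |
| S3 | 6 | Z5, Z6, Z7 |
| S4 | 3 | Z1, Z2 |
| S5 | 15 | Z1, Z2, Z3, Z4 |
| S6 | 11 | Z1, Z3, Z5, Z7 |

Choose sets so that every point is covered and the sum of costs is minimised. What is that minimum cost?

9

S1, S2 together cover every point (S1 ∪ S2 = {Z1, Z2, Z3, Z4, Z5, Z6, Z7}); total cost 4 + 5 = 9.
No covering selection has total cost below 9.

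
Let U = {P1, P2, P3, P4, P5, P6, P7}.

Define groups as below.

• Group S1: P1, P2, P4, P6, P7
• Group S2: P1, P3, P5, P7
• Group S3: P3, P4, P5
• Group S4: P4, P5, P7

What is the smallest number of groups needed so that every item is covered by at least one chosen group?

Take {S1, S3}. Their union is {P1, P2, P3, P4, P5, P6, P7}, which is all 7 items.
No single group has all 7 items (the largest, S1, has 5), so 2 is optimal.

2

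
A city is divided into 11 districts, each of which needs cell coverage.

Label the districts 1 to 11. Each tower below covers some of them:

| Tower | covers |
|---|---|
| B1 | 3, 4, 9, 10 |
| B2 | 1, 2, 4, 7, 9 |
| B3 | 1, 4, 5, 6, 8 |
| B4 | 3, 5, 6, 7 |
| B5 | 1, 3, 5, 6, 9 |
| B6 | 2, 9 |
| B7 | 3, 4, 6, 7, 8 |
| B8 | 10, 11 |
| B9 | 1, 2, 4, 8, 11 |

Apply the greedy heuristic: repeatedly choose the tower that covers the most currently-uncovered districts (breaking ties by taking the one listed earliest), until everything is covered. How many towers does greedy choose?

Greedy: pick B2 (covers 5 new) → pick B3 (covers 3 new) → pick B1 (covers 2 new) → pick B8 (covers 1 new). Total picks: 4.
(The true minimum cover uses only 3 towers, so greedy is not optimal here.)

4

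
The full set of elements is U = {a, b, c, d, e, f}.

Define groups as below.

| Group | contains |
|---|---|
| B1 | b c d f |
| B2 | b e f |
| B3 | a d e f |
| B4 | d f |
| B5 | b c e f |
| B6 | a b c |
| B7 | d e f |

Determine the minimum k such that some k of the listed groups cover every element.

2

Take {B3, B5}. Their union is {a, b, c, d, e, f}, which is all 6 elements.
No single group has all 6 elements (the largest, B1, has 4), so 2 is optimal.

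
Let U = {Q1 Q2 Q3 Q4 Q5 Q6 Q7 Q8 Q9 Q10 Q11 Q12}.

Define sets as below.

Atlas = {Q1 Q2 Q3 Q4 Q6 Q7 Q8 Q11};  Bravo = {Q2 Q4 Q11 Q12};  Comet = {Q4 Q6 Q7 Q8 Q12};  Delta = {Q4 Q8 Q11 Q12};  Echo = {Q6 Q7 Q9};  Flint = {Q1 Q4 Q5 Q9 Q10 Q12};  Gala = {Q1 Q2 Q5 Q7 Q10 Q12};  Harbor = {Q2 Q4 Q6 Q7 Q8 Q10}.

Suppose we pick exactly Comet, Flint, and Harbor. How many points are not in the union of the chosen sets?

2

Union of Comet, Flint, Harbor = {Q1, Q2, Q4, Q5, Q6, Q7, Q8, Q9, Q10, Q12}.
Not covered: Q3, Q11 — 2 points.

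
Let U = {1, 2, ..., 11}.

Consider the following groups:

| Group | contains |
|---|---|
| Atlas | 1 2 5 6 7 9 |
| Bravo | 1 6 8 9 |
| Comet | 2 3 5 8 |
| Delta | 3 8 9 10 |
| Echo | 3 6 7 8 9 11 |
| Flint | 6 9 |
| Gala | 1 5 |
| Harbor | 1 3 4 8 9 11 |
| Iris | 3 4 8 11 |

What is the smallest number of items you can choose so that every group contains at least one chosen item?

3

The 3 items {1, 8, 9} hit every group.
The groups Flint, Gala, Iris are pairwise disjoint, so any hitting set needs a separate item for each — at least 3. Hence 3 is optimal.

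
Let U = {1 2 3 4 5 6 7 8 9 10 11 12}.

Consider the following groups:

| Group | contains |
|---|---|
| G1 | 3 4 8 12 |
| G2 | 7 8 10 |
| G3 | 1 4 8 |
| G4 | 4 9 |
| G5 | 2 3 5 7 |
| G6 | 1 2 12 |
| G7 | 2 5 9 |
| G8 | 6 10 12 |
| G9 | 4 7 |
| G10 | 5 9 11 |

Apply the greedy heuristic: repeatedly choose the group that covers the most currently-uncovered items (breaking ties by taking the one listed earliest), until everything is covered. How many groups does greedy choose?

Greedy: pick G1 (covers 4 new) → pick G5 (covers 3 new) → pick G8 (covers 2 new) → pick G10 (covers 2 new) → pick G3 (covers 1 new). Total picks: 5.
(The true minimum cover uses only 4 groups, so greedy is not optimal here.)

5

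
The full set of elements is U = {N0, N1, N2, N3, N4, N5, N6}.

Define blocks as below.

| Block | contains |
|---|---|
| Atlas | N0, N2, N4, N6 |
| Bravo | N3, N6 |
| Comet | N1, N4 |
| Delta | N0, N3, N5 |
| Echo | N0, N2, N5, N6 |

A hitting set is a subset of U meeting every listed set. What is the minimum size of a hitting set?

3

Take H = {N2, N3, N4}. Each listed block contains at least one of these, so H is a hitting set of size 3.
No choice of 2 elements meets every block, so 3 is the minimum.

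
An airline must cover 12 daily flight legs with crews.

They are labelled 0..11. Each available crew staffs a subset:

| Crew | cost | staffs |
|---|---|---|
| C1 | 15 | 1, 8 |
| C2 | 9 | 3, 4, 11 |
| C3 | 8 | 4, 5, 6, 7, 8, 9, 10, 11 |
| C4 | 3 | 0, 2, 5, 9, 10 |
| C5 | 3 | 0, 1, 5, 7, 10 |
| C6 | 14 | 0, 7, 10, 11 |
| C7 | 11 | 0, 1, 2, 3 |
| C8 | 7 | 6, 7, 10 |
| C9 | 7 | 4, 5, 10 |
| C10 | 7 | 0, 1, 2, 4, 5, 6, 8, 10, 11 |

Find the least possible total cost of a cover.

C3, C7 together cover every leg (C3 ∪ C7 = {0, 1, 2, 3, 4, 5, 6, 7, 8, 9, 10, 11}); total cost 8 + 11 = 19.
The greedy pick C4, C10, C5, C2 costs 22; no covering selection beats 19.

19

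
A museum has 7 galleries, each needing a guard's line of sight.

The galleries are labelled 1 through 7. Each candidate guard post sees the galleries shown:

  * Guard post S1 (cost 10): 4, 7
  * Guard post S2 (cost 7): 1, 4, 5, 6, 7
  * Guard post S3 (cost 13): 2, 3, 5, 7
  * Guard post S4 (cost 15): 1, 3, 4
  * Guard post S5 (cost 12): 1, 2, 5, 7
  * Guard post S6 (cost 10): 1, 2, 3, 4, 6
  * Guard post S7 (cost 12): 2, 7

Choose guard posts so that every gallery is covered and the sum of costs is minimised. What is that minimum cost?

S2, S6 together cover every gallery (S2 ∪ S6 = {1, 2, 3, 4, 5, 6, 7}); total cost 7 + 10 = 17.
No covering selection has total cost below 17.

17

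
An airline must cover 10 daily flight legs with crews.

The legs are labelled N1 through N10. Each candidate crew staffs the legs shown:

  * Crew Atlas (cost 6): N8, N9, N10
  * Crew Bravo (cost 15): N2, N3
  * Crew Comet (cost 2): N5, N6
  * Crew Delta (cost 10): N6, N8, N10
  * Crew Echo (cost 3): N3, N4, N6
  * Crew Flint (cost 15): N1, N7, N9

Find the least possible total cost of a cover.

Atlas, Bravo, Comet, Echo, Flint together cover every leg (Atlas ∪ Bravo ∪ Comet ∪ Echo ∪ Flint = {N1, N2, N3, N4, N5, N6, N7, N8, N9, N10}); total cost 6 + 15 + 2 + 3 + 15 = 41.
No covering selection has total cost below 41.

41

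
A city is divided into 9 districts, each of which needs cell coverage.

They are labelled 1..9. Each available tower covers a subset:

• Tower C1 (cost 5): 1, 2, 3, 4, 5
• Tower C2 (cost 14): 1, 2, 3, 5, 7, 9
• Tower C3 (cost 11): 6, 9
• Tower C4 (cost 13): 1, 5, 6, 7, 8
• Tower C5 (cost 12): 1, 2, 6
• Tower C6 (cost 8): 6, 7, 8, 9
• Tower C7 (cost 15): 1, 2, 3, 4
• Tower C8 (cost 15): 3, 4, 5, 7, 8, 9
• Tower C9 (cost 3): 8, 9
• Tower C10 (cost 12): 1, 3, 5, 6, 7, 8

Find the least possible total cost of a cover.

13

C1, C6 together cover every district (C1 ∪ C6 = {1, 2, 3, 4, 5, 6, 7, 8, 9}); total cost 5 + 8 = 13.
The greedy pick C1, C9, C6 costs 16; no covering selection beats 13.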